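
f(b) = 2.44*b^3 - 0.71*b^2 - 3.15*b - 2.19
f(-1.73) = -11.50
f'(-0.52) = -0.43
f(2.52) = 24.41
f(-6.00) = -535.89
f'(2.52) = 39.76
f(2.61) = 28.13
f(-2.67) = -45.28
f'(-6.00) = 268.89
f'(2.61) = 43.01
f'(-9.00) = 602.55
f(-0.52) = -1.09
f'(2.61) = 43.01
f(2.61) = 28.13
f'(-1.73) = 21.21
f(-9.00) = -1810.11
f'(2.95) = 56.36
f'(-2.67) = 52.82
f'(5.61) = 219.26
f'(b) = 7.32*b^2 - 1.42*b - 3.15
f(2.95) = 44.98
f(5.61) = 388.60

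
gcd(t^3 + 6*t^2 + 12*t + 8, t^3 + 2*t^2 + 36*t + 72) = t + 2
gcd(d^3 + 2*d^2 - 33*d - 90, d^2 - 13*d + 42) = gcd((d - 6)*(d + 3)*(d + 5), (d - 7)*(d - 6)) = d - 6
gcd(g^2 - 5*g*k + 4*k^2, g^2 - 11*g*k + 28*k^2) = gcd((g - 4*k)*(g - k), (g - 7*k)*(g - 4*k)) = g - 4*k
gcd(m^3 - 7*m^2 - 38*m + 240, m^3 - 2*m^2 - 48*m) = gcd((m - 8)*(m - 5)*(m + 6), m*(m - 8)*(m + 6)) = m^2 - 2*m - 48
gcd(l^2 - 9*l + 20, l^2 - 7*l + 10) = l - 5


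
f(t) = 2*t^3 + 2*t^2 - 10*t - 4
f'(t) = 6*t^2 + 4*t - 10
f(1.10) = -9.92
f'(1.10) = 1.66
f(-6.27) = -355.66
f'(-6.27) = 200.80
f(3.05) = 40.85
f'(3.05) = 58.02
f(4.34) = 153.76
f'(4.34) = 120.37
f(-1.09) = 6.69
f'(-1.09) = -7.23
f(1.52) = -7.56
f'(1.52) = 9.94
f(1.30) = -9.23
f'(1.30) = 5.34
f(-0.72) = 3.49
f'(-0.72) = -9.77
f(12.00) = 3620.00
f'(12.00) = 902.00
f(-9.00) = -1210.00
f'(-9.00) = 440.00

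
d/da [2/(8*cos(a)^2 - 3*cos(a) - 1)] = 2*(16*cos(a) - 3)*sin(a)/(-8*cos(a)^2 + 3*cos(a) + 1)^2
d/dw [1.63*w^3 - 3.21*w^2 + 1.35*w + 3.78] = 4.89*w^2 - 6.42*w + 1.35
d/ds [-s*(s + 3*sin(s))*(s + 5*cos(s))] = s*(s + 3*sin(s))*(5*sin(s) - 1) - s*(s + 5*cos(s))*(3*cos(s) + 1) - (s + 3*sin(s))*(s + 5*cos(s))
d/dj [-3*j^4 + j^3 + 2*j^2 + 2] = j*(-12*j^2 + 3*j + 4)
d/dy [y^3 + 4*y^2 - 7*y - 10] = 3*y^2 + 8*y - 7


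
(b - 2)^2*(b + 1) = b^3 - 3*b^2 + 4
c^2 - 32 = (c - 4*sqrt(2))*(c + 4*sqrt(2))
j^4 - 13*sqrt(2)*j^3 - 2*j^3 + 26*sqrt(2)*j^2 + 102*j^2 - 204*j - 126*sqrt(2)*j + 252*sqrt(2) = (j - 2)*(j - 7*sqrt(2))*(j - 3*sqrt(2))^2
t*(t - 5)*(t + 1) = t^3 - 4*t^2 - 5*t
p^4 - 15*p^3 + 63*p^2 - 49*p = p*(p - 7)^2*(p - 1)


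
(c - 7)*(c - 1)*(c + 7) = c^3 - c^2 - 49*c + 49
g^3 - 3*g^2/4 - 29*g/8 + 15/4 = (g - 3/2)*(g - 5/4)*(g + 2)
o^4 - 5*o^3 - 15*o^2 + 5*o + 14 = (o - 7)*(o - 1)*(o + 1)*(o + 2)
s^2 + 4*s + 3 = (s + 1)*(s + 3)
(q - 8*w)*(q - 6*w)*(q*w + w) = q^3*w - 14*q^2*w^2 + q^2*w + 48*q*w^3 - 14*q*w^2 + 48*w^3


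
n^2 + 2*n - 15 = (n - 3)*(n + 5)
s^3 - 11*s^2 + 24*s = s*(s - 8)*(s - 3)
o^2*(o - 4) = o^3 - 4*o^2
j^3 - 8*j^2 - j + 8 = (j - 8)*(j - 1)*(j + 1)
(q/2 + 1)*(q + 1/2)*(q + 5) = q^3/2 + 15*q^2/4 + 27*q/4 + 5/2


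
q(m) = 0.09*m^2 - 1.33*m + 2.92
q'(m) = 0.18*m - 1.33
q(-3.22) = 8.14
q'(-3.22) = -1.91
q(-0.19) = 3.18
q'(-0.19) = -1.36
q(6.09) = -1.84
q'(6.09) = -0.23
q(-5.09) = 12.02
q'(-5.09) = -2.25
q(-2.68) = 7.13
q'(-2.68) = -1.81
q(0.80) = 1.91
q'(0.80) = -1.19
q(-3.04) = 7.79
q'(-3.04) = -1.88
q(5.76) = -1.75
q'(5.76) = -0.29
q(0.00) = 2.92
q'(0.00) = -1.33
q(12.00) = -0.08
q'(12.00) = 0.83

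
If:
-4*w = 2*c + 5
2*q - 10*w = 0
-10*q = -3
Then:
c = -131/50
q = 3/10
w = 3/50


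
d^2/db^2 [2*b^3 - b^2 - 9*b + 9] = 12*b - 2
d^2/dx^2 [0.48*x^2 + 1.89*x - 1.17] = 0.960000000000000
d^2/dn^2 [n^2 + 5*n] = 2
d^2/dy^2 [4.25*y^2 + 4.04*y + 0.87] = 8.50000000000000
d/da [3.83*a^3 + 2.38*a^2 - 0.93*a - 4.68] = 11.49*a^2 + 4.76*a - 0.93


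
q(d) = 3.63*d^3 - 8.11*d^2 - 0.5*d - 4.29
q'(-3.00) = 146.17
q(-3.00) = -173.79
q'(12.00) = 1373.02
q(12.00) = 5094.51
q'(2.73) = 36.38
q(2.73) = 7.76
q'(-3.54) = 193.39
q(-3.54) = -265.18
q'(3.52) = 77.34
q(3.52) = 51.78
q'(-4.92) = 342.91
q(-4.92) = -630.46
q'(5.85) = 277.30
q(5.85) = 441.97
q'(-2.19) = 87.25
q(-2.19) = -80.22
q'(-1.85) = 66.78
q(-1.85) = -54.11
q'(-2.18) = 86.61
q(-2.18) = -79.35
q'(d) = 10.89*d^2 - 16.22*d - 0.5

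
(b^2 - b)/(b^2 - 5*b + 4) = b/(b - 4)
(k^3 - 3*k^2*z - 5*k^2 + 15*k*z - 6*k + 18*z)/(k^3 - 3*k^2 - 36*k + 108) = (k^2 - 3*k*z + k - 3*z)/(k^2 + 3*k - 18)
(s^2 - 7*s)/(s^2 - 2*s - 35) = s/(s + 5)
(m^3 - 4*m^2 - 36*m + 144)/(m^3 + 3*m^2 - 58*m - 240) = (m^2 - 10*m + 24)/(m^2 - 3*m - 40)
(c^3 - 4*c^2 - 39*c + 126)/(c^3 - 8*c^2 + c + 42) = (c + 6)/(c + 2)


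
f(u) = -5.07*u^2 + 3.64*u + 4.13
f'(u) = 3.64 - 10.14*u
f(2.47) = -17.81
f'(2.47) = -21.41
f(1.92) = -7.57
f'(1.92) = -15.83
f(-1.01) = -4.72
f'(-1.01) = 13.88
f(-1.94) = -22.01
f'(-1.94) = 23.31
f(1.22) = 1.02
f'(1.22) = -8.73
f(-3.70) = -78.75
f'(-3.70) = 41.16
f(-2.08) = -25.38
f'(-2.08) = 24.73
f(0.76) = 3.97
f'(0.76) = -4.07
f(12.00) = -682.27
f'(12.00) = -118.04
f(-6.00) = -200.23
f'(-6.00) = 64.48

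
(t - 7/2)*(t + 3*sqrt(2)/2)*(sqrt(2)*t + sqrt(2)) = sqrt(2)*t^3 - 5*sqrt(2)*t^2/2 + 3*t^2 - 15*t/2 - 7*sqrt(2)*t/2 - 21/2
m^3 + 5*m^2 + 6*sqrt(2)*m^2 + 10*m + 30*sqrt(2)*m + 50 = (m + 5)*(m + sqrt(2))*(m + 5*sqrt(2))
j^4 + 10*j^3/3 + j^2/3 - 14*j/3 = j*(j - 1)*(j + 2)*(j + 7/3)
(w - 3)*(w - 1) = w^2 - 4*w + 3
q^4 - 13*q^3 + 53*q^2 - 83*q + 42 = (q - 7)*(q - 3)*(q - 2)*(q - 1)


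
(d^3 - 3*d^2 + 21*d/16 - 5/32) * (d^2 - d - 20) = d^5 - 4*d^4 - 251*d^3/16 + 1873*d^2/32 - 835*d/32 + 25/8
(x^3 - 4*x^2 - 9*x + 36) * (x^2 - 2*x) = x^5 - 6*x^4 - x^3 + 54*x^2 - 72*x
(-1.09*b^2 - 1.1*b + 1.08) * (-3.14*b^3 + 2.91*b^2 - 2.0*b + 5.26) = 3.4226*b^5 + 0.2821*b^4 - 4.4122*b^3 - 0.3906*b^2 - 7.946*b + 5.6808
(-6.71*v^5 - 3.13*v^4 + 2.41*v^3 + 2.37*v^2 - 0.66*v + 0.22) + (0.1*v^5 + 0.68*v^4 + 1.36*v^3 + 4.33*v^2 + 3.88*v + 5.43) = -6.61*v^5 - 2.45*v^4 + 3.77*v^3 + 6.7*v^2 + 3.22*v + 5.65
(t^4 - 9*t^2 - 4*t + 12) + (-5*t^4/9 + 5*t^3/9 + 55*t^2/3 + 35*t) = 4*t^4/9 + 5*t^3/9 + 28*t^2/3 + 31*t + 12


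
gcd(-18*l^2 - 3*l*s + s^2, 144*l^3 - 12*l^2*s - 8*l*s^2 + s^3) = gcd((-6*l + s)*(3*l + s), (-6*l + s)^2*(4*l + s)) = -6*l + s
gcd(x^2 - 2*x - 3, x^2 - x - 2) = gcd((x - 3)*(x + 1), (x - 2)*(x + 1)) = x + 1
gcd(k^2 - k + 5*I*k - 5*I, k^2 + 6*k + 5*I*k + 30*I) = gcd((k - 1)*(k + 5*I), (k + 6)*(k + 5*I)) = k + 5*I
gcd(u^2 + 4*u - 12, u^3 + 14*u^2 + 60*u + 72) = u + 6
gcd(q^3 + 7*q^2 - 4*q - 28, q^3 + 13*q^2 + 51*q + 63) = q + 7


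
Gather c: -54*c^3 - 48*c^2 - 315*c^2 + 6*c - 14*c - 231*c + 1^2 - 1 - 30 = -54*c^3 - 363*c^2 - 239*c - 30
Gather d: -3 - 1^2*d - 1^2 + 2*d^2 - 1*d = 2*d^2 - 2*d - 4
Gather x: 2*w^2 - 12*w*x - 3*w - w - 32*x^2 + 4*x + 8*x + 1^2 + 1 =2*w^2 - 4*w - 32*x^2 + x*(12 - 12*w) + 2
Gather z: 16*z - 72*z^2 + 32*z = -72*z^2 + 48*z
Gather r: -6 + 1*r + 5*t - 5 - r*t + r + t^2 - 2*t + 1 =r*(2 - t) + t^2 + 3*t - 10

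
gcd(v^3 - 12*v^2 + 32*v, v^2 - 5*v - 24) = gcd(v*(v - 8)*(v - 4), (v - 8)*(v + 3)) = v - 8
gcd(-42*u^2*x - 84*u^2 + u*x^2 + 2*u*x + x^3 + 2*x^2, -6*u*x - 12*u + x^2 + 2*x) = -6*u*x - 12*u + x^2 + 2*x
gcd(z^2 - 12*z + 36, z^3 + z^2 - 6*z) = 1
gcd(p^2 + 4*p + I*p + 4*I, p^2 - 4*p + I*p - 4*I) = p + I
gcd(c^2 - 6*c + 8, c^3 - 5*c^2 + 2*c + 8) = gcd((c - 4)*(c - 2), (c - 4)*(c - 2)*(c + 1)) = c^2 - 6*c + 8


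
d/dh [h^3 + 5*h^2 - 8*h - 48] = 3*h^2 + 10*h - 8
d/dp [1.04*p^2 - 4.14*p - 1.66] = 2.08*p - 4.14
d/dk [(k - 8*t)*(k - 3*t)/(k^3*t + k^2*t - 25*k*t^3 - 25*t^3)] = (-(k - 8*t)*(k - 3*t)*(3*k^2 + 2*k - 25*t^2) + (2*k - 11*t)*(k^3 + k^2 - 25*k*t^2 - 25*t^2))/(t*(k^3 + k^2 - 25*k*t^2 - 25*t^2)^2)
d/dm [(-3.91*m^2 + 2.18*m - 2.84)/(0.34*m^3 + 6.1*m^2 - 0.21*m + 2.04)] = (1.3294*m^4 - 1.4824*m^3 - 9.5801*m^2 + 18.6952*m + 3.8508)/(0.1156*m^6 + 4.148*m^5 + 37.0672*m^4 - 1.1748*m^3 + 24.9321*m^2 - 0.8568*m + 4.1616)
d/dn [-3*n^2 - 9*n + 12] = -6*n - 9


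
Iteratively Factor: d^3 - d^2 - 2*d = (d - 2)*(d^2 + d) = (d - 2)*(d + 1)*(d)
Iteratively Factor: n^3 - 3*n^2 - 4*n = (n - 4)*(n^2 + n) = n*(n - 4)*(n + 1)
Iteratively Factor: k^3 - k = (k + 1)*(k^2 - k) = (k - 1)*(k + 1)*(k)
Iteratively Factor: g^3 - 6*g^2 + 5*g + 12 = (g + 1)*(g^2 - 7*g + 12) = (g - 4)*(g + 1)*(g - 3)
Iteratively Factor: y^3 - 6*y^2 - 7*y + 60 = (y - 4)*(y^2 - 2*y - 15) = (y - 5)*(y - 4)*(y + 3)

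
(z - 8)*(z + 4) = z^2 - 4*z - 32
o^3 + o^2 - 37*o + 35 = (o - 5)*(o - 1)*(o + 7)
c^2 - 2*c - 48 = (c - 8)*(c + 6)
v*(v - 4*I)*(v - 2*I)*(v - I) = v^4 - 7*I*v^3 - 14*v^2 + 8*I*v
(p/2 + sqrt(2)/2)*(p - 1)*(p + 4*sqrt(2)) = p^3/2 - p^2/2 + 5*sqrt(2)*p^2/2 - 5*sqrt(2)*p/2 + 4*p - 4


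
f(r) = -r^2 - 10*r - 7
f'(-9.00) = 8.00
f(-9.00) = 2.00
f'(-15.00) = 20.00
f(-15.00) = -82.00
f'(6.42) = -22.84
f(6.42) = -112.42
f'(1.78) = -13.56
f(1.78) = -27.97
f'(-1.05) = -7.90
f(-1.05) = 2.40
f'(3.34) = -16.68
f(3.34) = -51.56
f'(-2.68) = -4.64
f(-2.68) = 12.62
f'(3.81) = -17.62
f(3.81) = -59.62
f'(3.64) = -17.28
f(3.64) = -56.65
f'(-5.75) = 1.50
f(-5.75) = 17.44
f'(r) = -2*r - 10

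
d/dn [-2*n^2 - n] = -4*n - 1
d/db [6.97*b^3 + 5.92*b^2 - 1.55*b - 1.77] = 20.91*b^2 + 11.84*b - 1.55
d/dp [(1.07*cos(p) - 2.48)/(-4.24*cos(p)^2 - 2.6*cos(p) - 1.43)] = (-4.5368*cos(p)^2 + 21.0304*cos(p) + 7.9781)*sin(p)/(17.9776*cos(p)^4 + 22.048*cos(p)^3 + 18.8864*cos(p)^2 + 7.436*cos(p) + 2.0449)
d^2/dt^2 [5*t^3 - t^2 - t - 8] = 30*t - 2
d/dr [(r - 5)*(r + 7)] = 2*r + 2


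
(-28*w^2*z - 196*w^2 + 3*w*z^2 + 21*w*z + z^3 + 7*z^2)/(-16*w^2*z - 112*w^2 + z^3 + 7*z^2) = (7*w + z)/(4*w + z)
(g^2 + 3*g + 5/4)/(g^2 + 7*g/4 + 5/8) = 2*(2*g + 5)/(4*g + 5)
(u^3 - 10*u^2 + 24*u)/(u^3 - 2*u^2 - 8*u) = (u - 6)/(u + 2)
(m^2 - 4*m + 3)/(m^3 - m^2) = (m - 3)/m^2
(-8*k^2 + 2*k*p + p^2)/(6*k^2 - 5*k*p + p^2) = (4*k + p)/(-3*k + p)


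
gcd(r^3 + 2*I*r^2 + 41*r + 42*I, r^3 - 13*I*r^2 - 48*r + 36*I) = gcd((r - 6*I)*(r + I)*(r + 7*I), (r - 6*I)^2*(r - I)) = r - 6*I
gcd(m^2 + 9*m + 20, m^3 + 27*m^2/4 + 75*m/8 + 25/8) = m + 5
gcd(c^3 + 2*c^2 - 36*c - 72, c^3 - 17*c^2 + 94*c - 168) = c - 6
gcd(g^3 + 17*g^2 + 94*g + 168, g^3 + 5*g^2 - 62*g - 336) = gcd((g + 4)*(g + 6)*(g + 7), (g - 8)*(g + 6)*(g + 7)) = g^2 + 13*g + 42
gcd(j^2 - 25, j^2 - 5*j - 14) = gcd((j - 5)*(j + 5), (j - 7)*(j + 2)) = 1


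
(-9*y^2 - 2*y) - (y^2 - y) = -10*y^2 - y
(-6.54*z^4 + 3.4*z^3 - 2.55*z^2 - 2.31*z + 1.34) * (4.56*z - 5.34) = -29.8224*z^5 + 50.4276*z^4 - 29.784*z^3 + 3.0834*z^2 + 18.4458*z - 7.1556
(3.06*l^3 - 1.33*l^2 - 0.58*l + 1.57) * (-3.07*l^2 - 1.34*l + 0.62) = -9.3942*l^5 - 0.0173000000000005*l^4 + 5.46*l^3 - 4.8673*l^2 - 2.4634*l + 0.9734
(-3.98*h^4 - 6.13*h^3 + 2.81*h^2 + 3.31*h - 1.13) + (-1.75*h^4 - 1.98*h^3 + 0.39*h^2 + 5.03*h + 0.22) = -5.73*h^4 - 8.11*h^3 + 3.2*h^2 + 8.34*h - 0.91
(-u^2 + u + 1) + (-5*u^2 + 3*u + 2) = -6*u^2 + 4*u + 3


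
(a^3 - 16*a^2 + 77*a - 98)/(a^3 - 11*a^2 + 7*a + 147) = (a - 2)/(a + 3)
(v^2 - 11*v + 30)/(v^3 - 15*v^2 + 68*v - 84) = (v - 5)/(v^2 - 9*v + 14)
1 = 1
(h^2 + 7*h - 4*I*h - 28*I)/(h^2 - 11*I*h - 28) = (h + 7)/(h - 7*I)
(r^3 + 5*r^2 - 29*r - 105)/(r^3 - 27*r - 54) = (r^2 + 2*r - 35)/(r^2 - 3*r - 18)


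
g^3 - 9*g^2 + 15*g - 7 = (g - 7)*(g - 1)^2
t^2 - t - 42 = (t - 7)*(t + 6)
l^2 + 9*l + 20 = (l + 4)*(l + 5)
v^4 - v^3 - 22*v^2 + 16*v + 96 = (v - 4)*(v - 3)*(v + 2)*(v + 4)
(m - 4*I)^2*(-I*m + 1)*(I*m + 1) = m^4 - 8*I*m^3 - 15*m^2 - 8*I*m - 16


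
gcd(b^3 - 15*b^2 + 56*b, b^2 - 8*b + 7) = b - 7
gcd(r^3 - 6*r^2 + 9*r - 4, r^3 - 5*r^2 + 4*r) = r^2 - 5*r + 4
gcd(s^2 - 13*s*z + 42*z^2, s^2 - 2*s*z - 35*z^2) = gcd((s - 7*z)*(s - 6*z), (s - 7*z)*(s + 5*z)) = -s + 7*z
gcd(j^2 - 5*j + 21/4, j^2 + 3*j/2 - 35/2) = j - 7/2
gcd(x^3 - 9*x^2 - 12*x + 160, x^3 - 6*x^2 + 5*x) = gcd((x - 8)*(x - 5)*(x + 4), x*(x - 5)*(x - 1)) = x - 5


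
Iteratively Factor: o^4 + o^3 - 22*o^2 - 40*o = (o + 4)*(o^3 - 3*o^2 - 10*o) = (o - 5)*(o + 4)*(o^2 + 2*o) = o*(o - 5)*(o + 4)*(o + 2)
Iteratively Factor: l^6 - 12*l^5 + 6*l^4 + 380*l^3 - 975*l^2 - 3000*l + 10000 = (l - 5)*(l^5 - 7*l^4 - 29*l^3 + 235*l^2 + 200*l - 2000) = (l - 5)^2*(l^4 - 2*l^3 - 39*l^2 + 40*l + 400) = (l - 5)^3*(l^3 + 3*l^2 - 24*l - 80) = (l - 5)^4*(l^2 + 8*l + 16) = (l - 5)^4*(l + 4)*(l + 4)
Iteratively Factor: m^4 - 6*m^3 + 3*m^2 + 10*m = (m)*(m^3 - 6*m^2 + 3*m + 10) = m*(m - 2)*(m^2 - 4*m - 5) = m*(m - 2)*(m + 1)*(m - 5)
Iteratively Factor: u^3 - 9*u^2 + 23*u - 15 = (u - 3)*(u^2 - 6*u + 5) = (u - 5)*(u - 3)*(u - 1)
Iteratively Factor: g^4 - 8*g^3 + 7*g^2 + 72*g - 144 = (g - 4)*(g^3 - 4*g^2 - 9*g + 36) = (g - 4)^2*(g^2 - 9) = (g - 4)^2*(g - 3)*(g + 3)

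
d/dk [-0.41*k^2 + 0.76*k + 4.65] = 0.76 - 0.82*k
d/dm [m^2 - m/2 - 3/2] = 2*m - 1/2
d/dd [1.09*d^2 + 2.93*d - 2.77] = 2.18*d + 2.93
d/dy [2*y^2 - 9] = 4*y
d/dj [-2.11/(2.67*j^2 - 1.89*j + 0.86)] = (11.2674*j - 3.9879)/(2.67*j^2 - 1.89*j + 0.86)^2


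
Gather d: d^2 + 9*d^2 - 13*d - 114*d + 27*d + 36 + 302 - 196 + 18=10*d^2 - 100*d + 160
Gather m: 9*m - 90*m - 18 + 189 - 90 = 81 - 81*m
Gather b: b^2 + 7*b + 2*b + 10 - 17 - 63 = b^2 + 9*b - 70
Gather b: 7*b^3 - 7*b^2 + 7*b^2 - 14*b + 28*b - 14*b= 7*b^3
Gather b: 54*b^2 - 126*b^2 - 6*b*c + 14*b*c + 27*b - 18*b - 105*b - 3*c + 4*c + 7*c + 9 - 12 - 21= -72*b^2 + b*(8*c - 96) + 8*c - 24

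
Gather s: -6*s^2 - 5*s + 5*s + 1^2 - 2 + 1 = -6*s^2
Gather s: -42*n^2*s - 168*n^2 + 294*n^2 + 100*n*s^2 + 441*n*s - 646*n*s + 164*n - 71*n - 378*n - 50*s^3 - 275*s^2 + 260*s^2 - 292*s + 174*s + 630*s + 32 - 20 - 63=126*n^2 - 285*n - 50*s^3 + s^2*(100*n - 15) + s*(-42*n^2 - 205*n + 512) - 51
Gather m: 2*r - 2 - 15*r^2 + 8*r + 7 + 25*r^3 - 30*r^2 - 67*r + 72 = 25*r^3 - 45*r^2 - 57*r + 77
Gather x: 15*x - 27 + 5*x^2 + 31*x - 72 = 5*x^2 + 46*x - 99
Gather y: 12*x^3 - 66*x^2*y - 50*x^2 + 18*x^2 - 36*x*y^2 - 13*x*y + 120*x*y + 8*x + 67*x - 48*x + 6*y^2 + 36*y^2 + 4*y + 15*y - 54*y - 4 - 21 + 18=12*x^3 - 32*x^2 + 27*x + y^2*(42 - 36*x) + y*(-66*x^2 + 107*x - 35) - 7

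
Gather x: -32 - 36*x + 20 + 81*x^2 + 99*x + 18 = 81*x^2 + 63*x + 6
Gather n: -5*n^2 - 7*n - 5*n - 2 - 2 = -5*n^2 - 12*n - 4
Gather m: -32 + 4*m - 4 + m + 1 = 5*m - 35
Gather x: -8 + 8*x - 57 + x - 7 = 9*x - 72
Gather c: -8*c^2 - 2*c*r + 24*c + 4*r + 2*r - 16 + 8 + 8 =-8*c^2 + c*(24 - 2*r) + 6*r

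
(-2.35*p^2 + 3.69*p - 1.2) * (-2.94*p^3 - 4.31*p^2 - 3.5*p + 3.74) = 6.909*p^5 - 0.7201*p^4 - 4.1509*p^3 - 16.532*p^2 + 18.0006*p - 4.488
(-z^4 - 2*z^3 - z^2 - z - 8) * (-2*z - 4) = 2*z^5 + 8*z^4 + 10*z^3 + 6*z^2 + 20*z + 32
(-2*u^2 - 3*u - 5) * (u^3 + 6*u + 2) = -2*u^5 - 3*u^4 - 17*u^3 - 22*u^2 - 36*u - 10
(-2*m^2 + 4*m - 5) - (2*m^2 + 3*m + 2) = -4*m^2 + m - 7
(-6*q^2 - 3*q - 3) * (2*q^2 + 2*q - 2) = -12*q^4 - 18*q^3 + 6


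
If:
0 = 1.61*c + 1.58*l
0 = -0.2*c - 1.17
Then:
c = -5.85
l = 5.96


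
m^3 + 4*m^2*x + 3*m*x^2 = m*(m + x)*(m + 3*x)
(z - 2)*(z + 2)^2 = z^3 + 2*z^2 - 4*z - 8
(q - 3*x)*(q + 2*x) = q^2 - q*x - 6*x^2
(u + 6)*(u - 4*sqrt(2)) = u^2 - 4*sqrt(2)*u + 6*u - 24*sqrt(2)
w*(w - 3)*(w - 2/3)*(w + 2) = w^4 - 5*w^3/3 - 16*w^2/3 + 4*w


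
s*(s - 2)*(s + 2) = s^3 - 4*s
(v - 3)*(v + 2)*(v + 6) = v^3 + 5*v^2 - 12*v - 36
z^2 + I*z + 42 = (z - 6*I)*(z + 7*I)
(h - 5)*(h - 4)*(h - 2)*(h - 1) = h^4 - 12*h^3 + 49*h^2 - 78*h + 40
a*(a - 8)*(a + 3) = a^3 - 5*a^2 - 24*a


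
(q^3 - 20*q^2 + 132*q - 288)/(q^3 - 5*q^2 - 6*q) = (q^2 - 14*q + 48)/(q*(q + 1))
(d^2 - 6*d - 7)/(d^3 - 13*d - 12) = (d - 7)/(d^2 - d - 12)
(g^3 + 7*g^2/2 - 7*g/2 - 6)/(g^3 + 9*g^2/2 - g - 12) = (g + 1)/(g + 2)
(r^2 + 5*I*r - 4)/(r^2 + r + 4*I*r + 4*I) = (r + I)/(r + 1)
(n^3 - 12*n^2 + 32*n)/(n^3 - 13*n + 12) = n*(n^2 - 12*n + 32)/(n^3 - 13*n + 12)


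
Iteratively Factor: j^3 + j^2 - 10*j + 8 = (j + 4)*(j^2 - 3*j + 2) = (j - 2)*(j + 4)*(j - 1)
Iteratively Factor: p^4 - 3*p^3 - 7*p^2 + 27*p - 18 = (p + 3)*(p^3 - 6*p^2 + 11*p - 6) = (p - 1)*(p + 3)*(p^2 - 5*p + 6) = (p - 2)*(p - 1)*(p + 3)*(p - 3)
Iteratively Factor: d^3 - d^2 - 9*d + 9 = (d - 1)*(d^2 - 9) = (d - 1)*(d + 3)*(d - 3)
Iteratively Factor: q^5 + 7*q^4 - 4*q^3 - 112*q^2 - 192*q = (q + 4)*(q^4 + 3*q^3 - 16*q^2 - 48*q) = q*(q + 4)*(q^3 + 3*q^2 - 16*q - 48) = q*(q + 4)^2*(q^2 - q - 12) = q*(q + 3)*(q + 4)^2*(q - 4)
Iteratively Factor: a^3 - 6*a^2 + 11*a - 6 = (a - 3)*(a^2 - 3*a + 2) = (a - 3)*(a - 2)*(a - 1)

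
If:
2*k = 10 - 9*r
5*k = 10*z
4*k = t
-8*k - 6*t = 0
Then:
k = 0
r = 10/9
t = 0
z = 0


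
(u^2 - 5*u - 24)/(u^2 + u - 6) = (u - 8)/(u - 2)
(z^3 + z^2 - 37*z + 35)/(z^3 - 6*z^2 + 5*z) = (z + 7)/z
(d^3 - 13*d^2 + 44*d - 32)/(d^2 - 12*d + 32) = d - 1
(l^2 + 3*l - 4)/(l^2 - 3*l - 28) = (l - 1)/(l - 7)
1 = 1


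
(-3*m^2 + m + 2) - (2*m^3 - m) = -2*m^3 - 3*m^2 + 2*m + 2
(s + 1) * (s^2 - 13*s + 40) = s^3 - 12*s^2 + 27*s + 40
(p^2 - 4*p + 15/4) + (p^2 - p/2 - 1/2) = 2*p^2 - 9*p/2 + 13/4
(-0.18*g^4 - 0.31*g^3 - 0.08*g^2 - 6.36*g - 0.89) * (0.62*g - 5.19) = -0.1116*g^5 + 0.742*g^4 + 1.5593*g^3 - 3.528*g^2 + 32.4566*g + 4.6191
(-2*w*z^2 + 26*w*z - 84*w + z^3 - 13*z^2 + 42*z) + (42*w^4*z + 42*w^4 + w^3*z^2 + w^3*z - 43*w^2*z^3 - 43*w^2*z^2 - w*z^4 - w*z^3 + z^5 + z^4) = 42*w^4*z + 42*w^4 + w^3*z^2 + w^3*z - 43*w^2*z^3 - 43*w^2*z^2 - w*z^4 - w*z^3 - 2*w*z^2 + 26*w*z - 84*w + z^5 + z^4 + z^3 - 13*z^2 + 42*z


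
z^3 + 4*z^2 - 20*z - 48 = (z - 4)*(z + 2)*(z + 6)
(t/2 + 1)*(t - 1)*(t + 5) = t^3/2 + 3*t^2 + 3*t/2 - 5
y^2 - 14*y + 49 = (y - 7)^2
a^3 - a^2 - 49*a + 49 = (a - 7)*(a - 1)*(a + 7)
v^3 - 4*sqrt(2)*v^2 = v^2*(v - 4*sqrt(2))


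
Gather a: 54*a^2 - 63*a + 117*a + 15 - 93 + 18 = 54*a^2 + 54*a - 60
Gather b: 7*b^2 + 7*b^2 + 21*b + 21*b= 14*b^2 + 42*b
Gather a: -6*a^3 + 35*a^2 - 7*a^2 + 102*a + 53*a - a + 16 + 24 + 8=-6*a^3 + 28*a^2 + 154*a + 48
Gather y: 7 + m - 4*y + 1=m - 4*y + 8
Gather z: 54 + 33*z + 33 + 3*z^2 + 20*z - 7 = 3*z^2 + 53*z + 80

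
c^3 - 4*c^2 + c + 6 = (c - 3)*(c - 2)*(c + 1)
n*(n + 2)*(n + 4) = n^3 + 6*n^2 + 8*n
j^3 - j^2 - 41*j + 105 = (j - 5)*(j - 3)*(j + 7)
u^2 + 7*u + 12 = (u + 3)*(u + 4)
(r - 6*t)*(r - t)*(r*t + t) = r^3*t - 7*r^2*t^2 + r^2*t + 6*r*t^3 - 7*r*t^2 + 6*t^3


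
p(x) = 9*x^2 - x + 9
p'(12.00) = 215.00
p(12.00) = 1293.00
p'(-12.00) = -217.00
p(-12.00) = 1317.00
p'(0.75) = 12.50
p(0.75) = 13.31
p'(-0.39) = -8.02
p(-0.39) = 10.76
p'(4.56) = 81.08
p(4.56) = 191.58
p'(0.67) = 11.06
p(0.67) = 12.37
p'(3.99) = 70.82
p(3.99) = 148.29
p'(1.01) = 17.18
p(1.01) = 17.17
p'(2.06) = 36.08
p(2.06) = 45.13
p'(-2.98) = -54.64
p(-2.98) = 91.90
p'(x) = 18*x - 1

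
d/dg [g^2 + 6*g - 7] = 2*g + 6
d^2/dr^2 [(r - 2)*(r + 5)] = 2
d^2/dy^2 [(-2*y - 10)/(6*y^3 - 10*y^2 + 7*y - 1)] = 4*(-(y + 5)*(18*y^2 - 20*y + 7)^2 + (18*y^2 - 20*y + 2*(y + 5)*(9*y - 5) + 7)*(6*y^3 - 10*y^2 + 7*y - 1))/(6*y^3 - 10*y^2 + 7*y - 1)^3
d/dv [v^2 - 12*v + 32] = 2*v - 12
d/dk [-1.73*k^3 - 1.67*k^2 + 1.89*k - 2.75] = -5.19*k^2 - 3.34*k + 1.89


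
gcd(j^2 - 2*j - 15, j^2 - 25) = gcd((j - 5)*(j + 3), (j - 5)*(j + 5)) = j - 5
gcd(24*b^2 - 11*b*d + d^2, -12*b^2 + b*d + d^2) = 3*b - d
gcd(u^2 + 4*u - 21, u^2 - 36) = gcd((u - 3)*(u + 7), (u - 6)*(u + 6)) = 1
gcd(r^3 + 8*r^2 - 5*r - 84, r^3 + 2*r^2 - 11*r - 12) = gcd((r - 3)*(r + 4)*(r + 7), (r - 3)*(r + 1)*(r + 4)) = r^2 + r - 12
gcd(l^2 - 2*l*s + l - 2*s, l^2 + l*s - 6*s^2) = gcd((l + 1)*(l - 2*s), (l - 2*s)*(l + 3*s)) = -l + 2*s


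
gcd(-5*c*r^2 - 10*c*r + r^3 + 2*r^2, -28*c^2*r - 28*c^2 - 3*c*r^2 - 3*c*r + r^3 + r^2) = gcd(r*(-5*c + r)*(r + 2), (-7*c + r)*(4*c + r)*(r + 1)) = 1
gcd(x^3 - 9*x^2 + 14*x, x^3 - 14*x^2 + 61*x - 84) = x - 7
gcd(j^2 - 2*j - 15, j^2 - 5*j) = j - 5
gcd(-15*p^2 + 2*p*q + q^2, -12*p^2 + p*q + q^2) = 3*p - q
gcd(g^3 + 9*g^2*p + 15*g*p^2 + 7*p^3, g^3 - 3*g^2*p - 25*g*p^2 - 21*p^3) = g + p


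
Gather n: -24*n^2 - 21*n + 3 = -24*n^2 - 21*n + 3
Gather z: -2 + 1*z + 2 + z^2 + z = z^2 + 2*z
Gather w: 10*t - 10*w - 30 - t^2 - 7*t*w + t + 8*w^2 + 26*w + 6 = -t^2 + 11*t + 8*w^2 + w*(16 - 7*t) - 24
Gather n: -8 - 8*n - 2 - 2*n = -10*n - 10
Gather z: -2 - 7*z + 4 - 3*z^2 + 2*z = -3*z^2 - 5*z + 2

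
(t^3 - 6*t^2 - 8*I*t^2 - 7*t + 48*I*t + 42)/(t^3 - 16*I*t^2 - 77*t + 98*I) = (t^2 - t*(6 + I) + 6*I)/(t^2 - 9*I*t - 14)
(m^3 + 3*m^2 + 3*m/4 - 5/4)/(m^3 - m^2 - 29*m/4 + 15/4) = (m + 1)/(m - 3)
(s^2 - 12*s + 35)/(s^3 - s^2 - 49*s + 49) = (s - 5)/(s^2 + 6*s - 7)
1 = 1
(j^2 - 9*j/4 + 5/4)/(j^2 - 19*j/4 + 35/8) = 2*(j - 1)/(2*j - 7)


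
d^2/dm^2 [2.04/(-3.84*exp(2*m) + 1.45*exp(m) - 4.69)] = (-2.04*(7.68*exp(m) - 1.45)*(15.36*exp(m) - 2.9)*exp(m) + (31.3344*exp(m) - 2.958)*(3.84*exp(2*m) - 1.45*exp(m) + 4.69))*exp(m)/(3.84*exp(2*m) - 1.45*exp(m) + 4.69)^3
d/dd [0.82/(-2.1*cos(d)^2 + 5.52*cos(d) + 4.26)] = (4.5264 - 3.444*cos(d))*sin(d)/(-2.1*cos(d)^2 + 5.52*cos(d) + 4.26)^2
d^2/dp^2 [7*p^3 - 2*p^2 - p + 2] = 42*p - 4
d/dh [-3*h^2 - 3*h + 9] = -6*h - 3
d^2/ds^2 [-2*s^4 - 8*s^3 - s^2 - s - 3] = -24*s^2 - 48*s - 2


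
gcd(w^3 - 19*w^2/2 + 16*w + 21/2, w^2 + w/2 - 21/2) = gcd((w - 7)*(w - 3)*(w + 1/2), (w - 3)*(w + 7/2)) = w - 3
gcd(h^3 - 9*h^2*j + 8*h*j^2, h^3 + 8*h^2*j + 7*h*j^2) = h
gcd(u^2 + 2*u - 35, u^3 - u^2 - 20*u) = u - 5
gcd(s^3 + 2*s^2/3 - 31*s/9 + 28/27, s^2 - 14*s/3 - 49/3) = s + 7/3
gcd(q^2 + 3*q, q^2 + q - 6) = q + 3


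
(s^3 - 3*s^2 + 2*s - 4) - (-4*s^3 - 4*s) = 5*s^3 - 3*s^2 + 6*s - 4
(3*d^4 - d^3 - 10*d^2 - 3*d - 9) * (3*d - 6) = 9*d^5 - 21*d^4 - 24*d^3 + 51*d^2 - 9*d + 54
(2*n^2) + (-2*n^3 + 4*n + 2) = -2*n^3 + 2*n^2 + 4*n + 2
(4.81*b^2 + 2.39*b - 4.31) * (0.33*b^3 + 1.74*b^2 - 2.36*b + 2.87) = 1.5873*b^5 + 9.1581*b^4 - 8.6153*b^3 + 0.664899999999999*b^2 + 17.0309*b - 12.3697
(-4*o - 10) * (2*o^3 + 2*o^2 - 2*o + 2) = -8*o^4 - 28*o^3 - 12*o^2 + 12*o - 20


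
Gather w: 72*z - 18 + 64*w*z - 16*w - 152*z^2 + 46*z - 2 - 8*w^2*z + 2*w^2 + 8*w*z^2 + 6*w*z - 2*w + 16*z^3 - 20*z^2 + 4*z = w^2*(2 - 8*z) + w*(8*z^2 + 70*z - 18) + 16*z^3 - 172*z^2 + 122*z - 20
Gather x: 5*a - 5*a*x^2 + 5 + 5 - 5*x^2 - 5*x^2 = 5*a + x^2*(-5*a - 10) + 10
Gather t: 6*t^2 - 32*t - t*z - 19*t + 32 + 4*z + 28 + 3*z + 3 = 6*t^2 + t*(-z - 51) + 7*z + 63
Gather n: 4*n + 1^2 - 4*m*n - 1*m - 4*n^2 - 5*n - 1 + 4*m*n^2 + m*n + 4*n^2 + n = 4*m*n^2 - 3*m*n - m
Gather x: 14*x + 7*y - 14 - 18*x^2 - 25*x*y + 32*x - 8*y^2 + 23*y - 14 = -18*x^2 + x*(46 - 25*y) - 8*y^2 + 30*y - 28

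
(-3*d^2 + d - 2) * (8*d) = -24*d^3 + 8*d^2 - 16*d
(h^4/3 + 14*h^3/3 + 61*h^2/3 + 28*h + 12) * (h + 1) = h^5/3 + 5*h^4 + 25*h^3 + 145*h^2/3 + 40*h + 12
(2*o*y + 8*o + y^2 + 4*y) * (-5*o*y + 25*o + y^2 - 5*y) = -10*o^2*y^2 + 10*o^2*y + 200*o^2 - 3*o*y^3 + 3*o*y^2 + 60*o*y + y^4 - y^3 - 20*y^2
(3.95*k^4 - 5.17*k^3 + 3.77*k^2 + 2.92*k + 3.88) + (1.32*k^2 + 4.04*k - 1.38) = 3.95*k^4 - 5.17*k^3 + 5.09*k^2 + 6.96*k + 2.5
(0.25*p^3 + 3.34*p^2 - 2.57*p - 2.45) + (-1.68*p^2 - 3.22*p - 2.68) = 0.25*p^3 + 1.66*p^2 - 5.79*p - 5.13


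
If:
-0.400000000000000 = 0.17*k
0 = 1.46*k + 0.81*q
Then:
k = -2.35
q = 4.24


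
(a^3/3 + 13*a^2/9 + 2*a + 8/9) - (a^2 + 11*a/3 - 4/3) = a^3/3 + 4*a^2/9 - 5*a/3 + 20/9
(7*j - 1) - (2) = 7*j - 3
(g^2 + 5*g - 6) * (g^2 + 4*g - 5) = g^4 + 9*g^3 + 9*g^2 - 49*g + 30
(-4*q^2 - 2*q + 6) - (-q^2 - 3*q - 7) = -3*q^2 + q + 13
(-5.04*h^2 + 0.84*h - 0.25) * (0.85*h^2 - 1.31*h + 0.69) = -4.284*h^4 + 7.3164*h^3 - 4.7905*h^2 + 0.9071*h - 0.1725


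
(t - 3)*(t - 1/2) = t^2 - 7*t/2 + 3/2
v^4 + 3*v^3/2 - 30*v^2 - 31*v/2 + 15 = (v - 5)*(v - 1/2)*(v + 1)*(v + 6)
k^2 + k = k*(k + 1)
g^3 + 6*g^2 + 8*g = g*(g + 2)*(g + 4)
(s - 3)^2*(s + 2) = s^3 - 4*s^2 - 3*s + 18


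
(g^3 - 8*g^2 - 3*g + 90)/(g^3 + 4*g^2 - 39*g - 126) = (g - 5)/(g + 7)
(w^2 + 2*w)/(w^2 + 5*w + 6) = w/(w + 3)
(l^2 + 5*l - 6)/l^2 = 1 + 5/l - 6/l^2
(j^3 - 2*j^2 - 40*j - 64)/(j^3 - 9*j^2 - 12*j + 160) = (j + 2)/(j - 5)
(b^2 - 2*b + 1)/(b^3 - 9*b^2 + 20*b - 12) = (b - 1)/(b^2 - 8*b + 12)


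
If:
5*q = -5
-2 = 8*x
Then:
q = -1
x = -1/4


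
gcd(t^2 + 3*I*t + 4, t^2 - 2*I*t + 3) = 1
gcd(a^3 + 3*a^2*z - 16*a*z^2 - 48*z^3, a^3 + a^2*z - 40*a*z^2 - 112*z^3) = a + 4*z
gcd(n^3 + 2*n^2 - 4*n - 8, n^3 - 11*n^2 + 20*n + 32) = 1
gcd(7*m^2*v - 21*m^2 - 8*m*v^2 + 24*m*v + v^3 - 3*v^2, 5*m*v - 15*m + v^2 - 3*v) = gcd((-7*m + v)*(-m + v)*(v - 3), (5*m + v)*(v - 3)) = v - 3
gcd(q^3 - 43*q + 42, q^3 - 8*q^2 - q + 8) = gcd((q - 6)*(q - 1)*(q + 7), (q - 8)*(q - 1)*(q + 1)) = q - 1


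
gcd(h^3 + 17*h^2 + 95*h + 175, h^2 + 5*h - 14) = h + 7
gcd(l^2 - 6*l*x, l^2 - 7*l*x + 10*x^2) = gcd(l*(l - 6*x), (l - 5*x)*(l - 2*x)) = 1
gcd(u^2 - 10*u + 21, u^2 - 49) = u - 7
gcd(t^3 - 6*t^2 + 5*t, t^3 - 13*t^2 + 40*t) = t^2 - 5*t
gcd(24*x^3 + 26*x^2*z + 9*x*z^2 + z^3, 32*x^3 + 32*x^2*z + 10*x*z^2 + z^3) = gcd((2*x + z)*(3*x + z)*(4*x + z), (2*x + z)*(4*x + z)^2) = 8*x^2 + 6*x*z + z^2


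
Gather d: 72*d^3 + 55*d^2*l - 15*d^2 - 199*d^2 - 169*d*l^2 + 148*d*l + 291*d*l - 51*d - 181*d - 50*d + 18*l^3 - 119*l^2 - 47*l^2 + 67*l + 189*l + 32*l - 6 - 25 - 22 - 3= 72*d^3 + d^2*(55*l - 214) + d*(-169*l^2 + 439*l - 282) + 18*l^3 - 166*l^2 + 288*l - 56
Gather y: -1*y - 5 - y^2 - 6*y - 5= -y^2 - 7*y - 10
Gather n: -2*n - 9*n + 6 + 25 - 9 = 22 - 11*n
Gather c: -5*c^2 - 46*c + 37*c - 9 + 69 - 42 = -5*c^2 - 9*c + 18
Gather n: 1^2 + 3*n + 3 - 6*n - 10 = -3*n - 6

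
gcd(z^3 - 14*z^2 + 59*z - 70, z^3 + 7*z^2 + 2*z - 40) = z - 2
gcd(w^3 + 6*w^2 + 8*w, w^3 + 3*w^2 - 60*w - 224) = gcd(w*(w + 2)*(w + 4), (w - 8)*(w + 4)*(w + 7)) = w + 4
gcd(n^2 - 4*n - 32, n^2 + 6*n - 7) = 1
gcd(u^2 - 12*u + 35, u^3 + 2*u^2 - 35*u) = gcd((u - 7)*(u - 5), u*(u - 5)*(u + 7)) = u - 5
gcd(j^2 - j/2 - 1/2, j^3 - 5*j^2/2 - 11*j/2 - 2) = j + 1/2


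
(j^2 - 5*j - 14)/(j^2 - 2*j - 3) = (-j^2 + 5*j + 14)/(-j^2 + 2*j + 3)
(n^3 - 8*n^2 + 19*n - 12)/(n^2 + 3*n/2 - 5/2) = 2*(n^2 - 7*n + 12)/(2*n + 5)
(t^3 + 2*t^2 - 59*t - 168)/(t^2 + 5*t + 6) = (t^2 - t - 56)/(t + 2)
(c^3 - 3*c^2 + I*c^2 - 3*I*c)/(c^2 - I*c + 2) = c*(c - 3)/(c - 2*I)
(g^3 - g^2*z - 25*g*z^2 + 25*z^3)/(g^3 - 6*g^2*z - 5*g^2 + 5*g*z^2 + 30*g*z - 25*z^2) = (g + 5*z)/(g - 5)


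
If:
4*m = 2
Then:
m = 1/2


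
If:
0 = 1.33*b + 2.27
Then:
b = -1.71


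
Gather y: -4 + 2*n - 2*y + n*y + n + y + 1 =3*n + y*(n - 1) - 3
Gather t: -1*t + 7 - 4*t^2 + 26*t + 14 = -4*t^2 + 25*t + 21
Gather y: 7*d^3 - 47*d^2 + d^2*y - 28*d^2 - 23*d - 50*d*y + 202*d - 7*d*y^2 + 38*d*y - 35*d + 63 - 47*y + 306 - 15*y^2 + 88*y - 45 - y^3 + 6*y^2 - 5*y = 7*d^3 - 75*d^2 + 144*d - y^3 + y^2*(-7*d - 9) + y*(d^2 - 12*d + 36) + 324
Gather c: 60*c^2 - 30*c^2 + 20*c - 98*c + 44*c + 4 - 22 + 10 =30*c^2 - 34*c - 8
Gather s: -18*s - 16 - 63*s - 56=-81*s - 72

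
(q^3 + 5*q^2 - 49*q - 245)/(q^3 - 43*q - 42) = (q^2 + 12*q + 35)/(q^2 + 7*q + 6)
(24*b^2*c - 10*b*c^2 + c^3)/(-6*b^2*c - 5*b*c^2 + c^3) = (-4*b + c)/(b + c)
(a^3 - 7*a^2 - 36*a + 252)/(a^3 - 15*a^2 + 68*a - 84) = (a + 6)/(a - 2)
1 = 1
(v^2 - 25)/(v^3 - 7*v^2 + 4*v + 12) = (v^2 - 25)/(v^3 - 7*v^2 + 4*v + 12)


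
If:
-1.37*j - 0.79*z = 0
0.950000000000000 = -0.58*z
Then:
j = 0.94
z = -1.64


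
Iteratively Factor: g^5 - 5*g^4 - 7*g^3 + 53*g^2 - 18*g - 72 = (g - 3)*(g^4 - 2*g^3 - 13*g^2 + 14*g + 24) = (g - 3)*(g - 2)*(g^3 - 13*g - 12) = (g - 3)*(g - 2)*(g + 3)*(g^2 - 3*g - 4) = (g - 3)*(g - 2)*(g + 1)*(g + 3)*(g - 4)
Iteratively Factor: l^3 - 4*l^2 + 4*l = (l - 2)*(l^2 - 2*l) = l*(l - 2)*(l - 2)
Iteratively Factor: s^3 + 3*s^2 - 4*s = (s)*(s^2 + 3*s - 4) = s*(s - 1)*(s + 4)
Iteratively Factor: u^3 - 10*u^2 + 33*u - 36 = (u - 4)*(u^2 - 6*u + 9) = (u - 4)*(u - 3)*(u - 3)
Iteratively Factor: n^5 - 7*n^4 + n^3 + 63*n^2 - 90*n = (n - 3)*(n^4 - 4*n^3 - 11*n^2 + 30*n) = (n - 5)*(n - 3)*(n^3 + n^2 - 6*n) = (n - 5)*(n - 3)*(n - 2)*(n^2 + 3*n) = (n - 5)*(n - 3)*(n - 2)*(n + 3)*(n)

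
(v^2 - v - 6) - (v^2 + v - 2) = -2*v - 4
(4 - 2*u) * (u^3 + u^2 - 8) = -2*u^4 + 2*u^3 + 4*u^2 + 16*u - 32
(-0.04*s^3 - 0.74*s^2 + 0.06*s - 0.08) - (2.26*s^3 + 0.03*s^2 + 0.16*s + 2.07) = -2.3*s^3 - 0.77*s^2 - 0.1*s - 2.15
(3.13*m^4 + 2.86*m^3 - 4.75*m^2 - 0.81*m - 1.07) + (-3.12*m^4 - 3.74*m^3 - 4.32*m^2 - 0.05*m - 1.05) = 0.00999999999999979*m^4 - 0.88*m^3 - 9.07*m^2 - 0.86*m - 2.12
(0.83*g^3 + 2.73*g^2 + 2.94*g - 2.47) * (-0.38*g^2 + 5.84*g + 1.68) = -0.3154*g^5 + 3.8098*g^4 + 16.2204*g^3 + 22.6946*g^2 - 9.4856*g - 4.1496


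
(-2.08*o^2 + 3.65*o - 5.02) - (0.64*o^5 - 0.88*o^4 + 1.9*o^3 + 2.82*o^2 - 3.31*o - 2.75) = -0.64*o^5 + 0.88*o^4 - 1.9*o^3 - 4.9*o^2 + 6.96*o - 2.27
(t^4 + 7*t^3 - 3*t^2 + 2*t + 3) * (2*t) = 2*t^5 + 14*t^4 - 6*t^3 + 4*t^2 + 6*t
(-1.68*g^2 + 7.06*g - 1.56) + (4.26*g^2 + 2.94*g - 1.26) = 2.58*g^2 + 10.0*g - 2.82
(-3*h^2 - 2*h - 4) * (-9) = 27*h^2 + 18*h + 36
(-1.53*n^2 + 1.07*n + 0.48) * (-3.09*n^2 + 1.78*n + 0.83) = 4.7277*n^4 - 6.0297*n^3 - 0.8485*n^2 + 1.7425*n + 0.3984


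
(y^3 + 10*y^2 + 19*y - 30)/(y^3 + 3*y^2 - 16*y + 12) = (y + 5)/(y - 2)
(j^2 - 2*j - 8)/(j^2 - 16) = (j + 2)/(j + 4)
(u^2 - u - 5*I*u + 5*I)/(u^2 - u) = (u - 5*I)/u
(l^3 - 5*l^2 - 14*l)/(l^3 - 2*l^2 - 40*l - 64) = l*(l - 7)/(l^2 - 4*l - 32)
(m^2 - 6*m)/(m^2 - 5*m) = (m - 6)/(m - 5)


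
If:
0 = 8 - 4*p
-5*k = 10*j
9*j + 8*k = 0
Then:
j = 0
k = 0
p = 2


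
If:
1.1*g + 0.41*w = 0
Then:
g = -0.372727272727273*w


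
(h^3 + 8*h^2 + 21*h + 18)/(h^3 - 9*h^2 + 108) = (h^2 + 5*h + 6)/(h^2 - 12*h + 36)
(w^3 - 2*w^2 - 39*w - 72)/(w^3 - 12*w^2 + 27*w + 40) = (w^2 + 6*w + 9)/(w^2 - 4*w - 5)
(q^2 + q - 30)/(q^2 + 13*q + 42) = (q - 5)/(q + 7)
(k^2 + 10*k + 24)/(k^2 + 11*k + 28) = (k + 6)/(k + 7)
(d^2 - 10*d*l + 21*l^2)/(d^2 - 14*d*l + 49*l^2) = (d - 3*l)/(d - 7*l)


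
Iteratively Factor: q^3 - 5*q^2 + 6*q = (q - 3)*(q^2 - 2*q) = q*(q - 3)*(q - 2)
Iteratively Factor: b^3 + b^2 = (b)*(b^2 + b) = b*(b + 1)*(b)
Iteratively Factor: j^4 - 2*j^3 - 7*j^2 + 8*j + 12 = (j + 1)*(j^3 - 3*j^2 - 4*j + 12) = (j - 2)*(j + 1)*(j^2 - j - 6) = (j - 3)*(j - 2)*(j + 1)*(j + 2)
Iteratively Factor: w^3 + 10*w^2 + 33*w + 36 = (w + 3)*(w^2 + 7*w + 12) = (w + 3)*(w + 4)*(w + 3)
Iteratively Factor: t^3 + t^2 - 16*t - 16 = (t + 4)*(t^2 - 3*t - 4) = (t - 4)*(t + 4)*(t + 1)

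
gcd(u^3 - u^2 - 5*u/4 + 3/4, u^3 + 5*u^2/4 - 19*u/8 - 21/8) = u^2 - u/2 - 3/2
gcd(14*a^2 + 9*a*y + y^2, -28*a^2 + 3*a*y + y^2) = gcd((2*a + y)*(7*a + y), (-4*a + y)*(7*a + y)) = 7*a + y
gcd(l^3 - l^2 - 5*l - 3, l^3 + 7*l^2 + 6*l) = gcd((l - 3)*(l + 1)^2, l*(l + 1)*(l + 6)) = l + 1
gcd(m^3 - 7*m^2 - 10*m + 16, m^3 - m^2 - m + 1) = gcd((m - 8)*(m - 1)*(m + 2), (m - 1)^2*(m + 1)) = m - 1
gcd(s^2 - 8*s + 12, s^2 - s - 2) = s - 2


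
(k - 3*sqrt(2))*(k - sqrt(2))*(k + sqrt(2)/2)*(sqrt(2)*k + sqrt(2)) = sqrt(2)*k^4 - 7*k^3 + sqrt(2)*k^3 - 7*k^2 + 2*sqrt(2)*k^2 + 2*sqrt(2)*k + 6*k + 6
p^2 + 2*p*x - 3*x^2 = (p - x)*(p + 3*x)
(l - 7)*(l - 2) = l^2 - 9*l + 14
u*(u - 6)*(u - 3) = u^3 - 9*u^2 + 18*u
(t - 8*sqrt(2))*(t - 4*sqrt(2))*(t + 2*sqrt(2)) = t^3 - 10*sqrt(2)*t^2 + 16*t + 128*sqrt(2)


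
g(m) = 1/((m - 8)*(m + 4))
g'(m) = -1/((m - 8)*(m + 4)^2) - 1/((m - 8)^2*(m + 4)) = 2*(2 - m)/(m^4 - 8*m^3 - 48*m^2 + 256*m + 1024)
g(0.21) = -0.03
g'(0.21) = 0.00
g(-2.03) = -0.05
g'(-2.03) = 0.02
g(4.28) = -0.03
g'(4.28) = -0.00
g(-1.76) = -0.05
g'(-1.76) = 0.02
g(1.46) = -0.03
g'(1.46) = 0.00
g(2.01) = -0.03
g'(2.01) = -0.00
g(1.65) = -0.03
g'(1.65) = 0.00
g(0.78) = -0.03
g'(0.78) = 0.00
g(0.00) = -0.03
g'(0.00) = 0.00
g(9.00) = 0.08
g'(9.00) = -0.08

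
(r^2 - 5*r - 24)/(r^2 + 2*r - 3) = (r - 8)/(r - 1)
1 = 1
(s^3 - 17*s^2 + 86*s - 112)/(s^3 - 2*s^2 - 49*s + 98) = (s - 8)/(s + 7)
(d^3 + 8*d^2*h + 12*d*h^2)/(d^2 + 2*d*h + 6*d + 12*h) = d*(d + 6*h)/(d + 6)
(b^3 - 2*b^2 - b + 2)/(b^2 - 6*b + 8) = (b^2 - 1)/(b - 4)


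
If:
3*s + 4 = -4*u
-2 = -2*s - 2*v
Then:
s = 1 - v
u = 3*v/4 - 7/4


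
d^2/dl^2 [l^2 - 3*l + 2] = 2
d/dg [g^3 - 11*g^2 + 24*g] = 3*g^2 - 22*g + 24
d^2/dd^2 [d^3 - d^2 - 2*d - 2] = 6*d - 2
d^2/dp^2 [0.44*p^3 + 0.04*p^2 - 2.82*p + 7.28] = 2.64*p + 0.08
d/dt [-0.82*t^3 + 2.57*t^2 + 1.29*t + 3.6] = -2.46*t^2 + 5.14*t + 1.29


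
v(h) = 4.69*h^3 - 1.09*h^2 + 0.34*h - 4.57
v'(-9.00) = 1159.63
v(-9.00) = -3514.93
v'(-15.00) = 3198.79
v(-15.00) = -16083.67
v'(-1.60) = 39.85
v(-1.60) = -27.11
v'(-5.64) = 460.20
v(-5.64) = -882.57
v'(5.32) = 386.96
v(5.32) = 672.56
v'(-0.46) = 4.32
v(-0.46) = -5.41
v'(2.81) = 105.31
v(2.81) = 91.84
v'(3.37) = 152.78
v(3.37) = 163.70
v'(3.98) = 214.54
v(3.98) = 275.20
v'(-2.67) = 106.46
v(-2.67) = -102.52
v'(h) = 14.07*h^2 - 2.18*h + 0.34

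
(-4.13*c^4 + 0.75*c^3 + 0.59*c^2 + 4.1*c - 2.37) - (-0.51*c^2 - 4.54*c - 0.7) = -4.13*c^4 + 0.75*c^3 + 1.1*c^2 + 8.64*c - 1.67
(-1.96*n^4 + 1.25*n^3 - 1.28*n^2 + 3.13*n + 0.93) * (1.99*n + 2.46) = -3.9004*n^5 - 2.3341*n^4 + 0.5278*n^3 + 3.0799*n^2 + 9.5505*n + 2.2878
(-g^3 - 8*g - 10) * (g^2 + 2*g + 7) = -g^5 - 2*g^4 - 15*g^3 - 26*g^2 - 76*g - 70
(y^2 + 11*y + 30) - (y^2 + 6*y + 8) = 5*y + 22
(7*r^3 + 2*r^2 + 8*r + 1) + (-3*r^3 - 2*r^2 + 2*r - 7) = 4*r^3 + 10*r - 6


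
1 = 1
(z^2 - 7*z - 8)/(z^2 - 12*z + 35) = (z^2 - 7*z - 8)/(z^2 - 12*z + 35)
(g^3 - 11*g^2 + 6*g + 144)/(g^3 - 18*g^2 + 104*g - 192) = (g + 3)/(g - 4)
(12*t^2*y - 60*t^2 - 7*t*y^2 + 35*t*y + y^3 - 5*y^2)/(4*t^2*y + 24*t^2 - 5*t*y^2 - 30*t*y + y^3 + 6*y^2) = (-3*t*y + 15*t + y^2 - 5*y)/(-t*y - 6*t + y^2 + 6*y)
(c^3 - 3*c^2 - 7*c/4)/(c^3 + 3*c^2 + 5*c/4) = (2*c - 7)/(2*c + 5)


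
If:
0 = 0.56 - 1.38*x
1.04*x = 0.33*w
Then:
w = 1.28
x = 0.41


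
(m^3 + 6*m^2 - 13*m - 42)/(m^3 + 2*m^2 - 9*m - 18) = (m + 7)/(m + 3)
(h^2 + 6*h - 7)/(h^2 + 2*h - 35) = (h - 1)/(h - 5)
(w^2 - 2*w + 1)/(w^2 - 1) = (w - 1)/(w + 1)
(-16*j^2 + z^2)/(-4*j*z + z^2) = (4*j + z)/z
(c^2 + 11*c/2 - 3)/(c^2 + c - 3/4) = 2*(c + 6)/(2*c + 3)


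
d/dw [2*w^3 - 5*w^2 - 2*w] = 6*w^2 - 10*w - 2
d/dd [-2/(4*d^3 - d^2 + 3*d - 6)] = 2*(12*d^2 - 2*d + 3)/(4*d^3 - d^2 + 3*d - 6)^2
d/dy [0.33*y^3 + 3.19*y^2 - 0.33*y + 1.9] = 0.99*y^2 + 6.38*y - 0.33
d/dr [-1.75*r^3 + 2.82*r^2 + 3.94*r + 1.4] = -5.25*r^2 + 5.64*r + 3.94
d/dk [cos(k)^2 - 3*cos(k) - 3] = (3 - 2*cos(k))*sin(k)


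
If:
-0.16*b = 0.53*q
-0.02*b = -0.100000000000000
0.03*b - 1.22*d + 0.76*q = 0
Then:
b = 5.00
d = -0.82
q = -1.51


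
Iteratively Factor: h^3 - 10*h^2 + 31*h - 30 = (h - 5)*(h^2 - 5*h + 6) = (h - 5)*(h - 2)*(h - 3)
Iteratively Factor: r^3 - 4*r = (r - 2)*(r^2 + 2*r) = r*(r - 2)*(r + 2)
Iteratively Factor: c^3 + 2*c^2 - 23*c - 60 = (c + 3)*(c^2 - c - 20) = (c + 3)*(c + 4)*(c - 5)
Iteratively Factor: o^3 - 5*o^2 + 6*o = (o)*(o^2 - 5*o + 6) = o*(o - 2)*(o - 3)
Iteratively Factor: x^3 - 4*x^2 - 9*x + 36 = (x - 3)*(x^2 - x - 12) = (x - 3)*(x + 3)*(x - 4)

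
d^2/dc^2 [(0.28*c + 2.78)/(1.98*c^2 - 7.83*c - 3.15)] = ((-3.3264*c - 6.624)*(-1.98*c^2 + 7.83*c + 3.15) - (0.28*c + 2.78)*(3.96*c - 7.83)*(7.92*c - 15.66))/(-1.98*c^2 + 7.83*c + 3.15)^3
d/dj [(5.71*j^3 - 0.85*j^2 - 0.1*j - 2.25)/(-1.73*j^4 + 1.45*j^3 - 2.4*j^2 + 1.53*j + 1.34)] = (9.8783*j^6 - 2.941*j^5 - 12.9905*j^4 + 2.1926*j^3 + 31.2012*j^2 - 13.078*j + 3.3085)/(2.9929*j^8 - 5.017*j^7 + 10.4065*j^6 - 12.2538*j^5 + 5.5606*j^4 - 3.458*j^3 - 4.0911*j^2 + 4.1004*j + 1.7956)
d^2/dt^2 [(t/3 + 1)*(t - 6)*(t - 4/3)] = 2*t - 26/9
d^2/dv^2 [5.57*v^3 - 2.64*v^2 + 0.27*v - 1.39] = 33.42*v - 5.28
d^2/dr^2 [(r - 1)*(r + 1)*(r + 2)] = 6*r + 4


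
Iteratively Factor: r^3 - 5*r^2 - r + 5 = (r + 1)*(r^2 - 6*r + 5) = (r - 5)*(r + 1)*(r - 1)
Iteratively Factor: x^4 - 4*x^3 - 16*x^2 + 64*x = (x)*(x^3 - 4*x^2 - 16*x + 64) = x*(x - 4)*(x^2 - 16) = x*(x - 4)^2*(x + 4)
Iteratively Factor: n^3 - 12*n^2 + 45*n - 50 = (n - 5)*(n^2 - 7*n + 10) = (n - 5)*(n - 2)*(n - 5)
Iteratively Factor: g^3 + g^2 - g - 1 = (g - 1)*(g^2 + 2*g + 1) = (g - 1)*(g + 1)*(g + 1)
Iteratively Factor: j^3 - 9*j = (j + 3)*(j^2 - 3*j) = j*(j + 3)*(j - 3)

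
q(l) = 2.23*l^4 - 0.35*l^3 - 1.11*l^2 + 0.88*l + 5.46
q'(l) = 8.92*l^3 - 1.05*l^2 - 2.22*l + 0.88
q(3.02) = 173.85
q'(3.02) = 230.29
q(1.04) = 7.39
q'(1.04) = 7.47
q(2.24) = 54.07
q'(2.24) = 90.89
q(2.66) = 105.00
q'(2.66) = 155.43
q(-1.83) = 27.29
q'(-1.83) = -53.24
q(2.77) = 123.23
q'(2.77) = 176.26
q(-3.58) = 370.44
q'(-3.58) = -413.90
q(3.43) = 289.96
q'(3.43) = 340.87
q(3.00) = 169.29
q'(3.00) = 225.61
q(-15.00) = 113817.51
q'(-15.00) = -30307.07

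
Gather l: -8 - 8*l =-8*l - 8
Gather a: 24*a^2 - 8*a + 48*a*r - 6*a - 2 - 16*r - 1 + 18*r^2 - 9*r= 24*a^2 + a*(48*r - 14) + 18*r^2 - 25*r - 3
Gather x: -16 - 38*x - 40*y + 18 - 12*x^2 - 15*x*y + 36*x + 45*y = -12*x^2 + x*(-15*y - 2) + 5*y + 2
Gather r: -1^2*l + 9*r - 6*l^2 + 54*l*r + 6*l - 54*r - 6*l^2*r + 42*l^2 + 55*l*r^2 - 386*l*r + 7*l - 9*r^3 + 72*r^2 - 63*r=36*l^2 + 12*l - 9*r^3 + r^2*(55*l + 72) + r*(-6*l^2 - 332*l - 108)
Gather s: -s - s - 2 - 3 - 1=-2*s - 6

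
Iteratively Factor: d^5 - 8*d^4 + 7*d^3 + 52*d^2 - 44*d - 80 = (d - 4)*(d^4 - 4*d^3 - 9*d^2 + 16*d + 20) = (d - 4)*(d - 2)*(d^3 - 2*d^2 - 13*d - 10) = (d - 5)*(d - 4)*(d - 2)*(d^2 + 3*d + 2) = (d - 5)*(d - 4)*(d - 2)*(d + 1)*(d + 2)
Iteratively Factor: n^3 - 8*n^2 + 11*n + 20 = (n - 4)*(n^2 - 4*n - 5) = (n - 4)*(n + 1)*(n - 5)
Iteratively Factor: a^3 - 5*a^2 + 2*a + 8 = (a + 1)*(a^2 - 6*a + 8) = (a - 4)*(a + 1)*(a - 2)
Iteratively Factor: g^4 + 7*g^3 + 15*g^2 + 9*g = (g)*(g^3 + 7*g^2 + 15*g + 9) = g*(g + 1)*(g^2 + 6*g + 9) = g*(g + 1)*(g + 3)*(g + 3)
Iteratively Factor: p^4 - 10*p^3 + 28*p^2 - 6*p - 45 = (p - 5)*(p^3 - 5*p^2 + 3*p + 9) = (p - 5)*(p - 3)*(p^2 - 2*p - 3) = (p - 5)*(p - 3)^2*(p + 1)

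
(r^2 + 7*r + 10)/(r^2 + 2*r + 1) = (r^2 + 7*r + 10)/(r^2 + 2*r + 1)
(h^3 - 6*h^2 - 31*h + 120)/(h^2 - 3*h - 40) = h - 3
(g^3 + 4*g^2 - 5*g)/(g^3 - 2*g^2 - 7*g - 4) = g*(-g^2 - 4*g + 5)/(-g^3 + 2*g^2 + 7*g + 4)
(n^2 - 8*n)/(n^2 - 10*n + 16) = n/(n - 2)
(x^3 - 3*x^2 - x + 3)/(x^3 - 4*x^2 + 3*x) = (x + 1)/x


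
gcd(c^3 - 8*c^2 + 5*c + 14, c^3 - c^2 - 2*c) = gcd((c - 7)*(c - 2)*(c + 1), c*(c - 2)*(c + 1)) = c^2 - c - 2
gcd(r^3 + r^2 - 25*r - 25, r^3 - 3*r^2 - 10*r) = r - 5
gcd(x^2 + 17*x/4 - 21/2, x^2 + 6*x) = x + 6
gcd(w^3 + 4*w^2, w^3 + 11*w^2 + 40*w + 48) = w + 4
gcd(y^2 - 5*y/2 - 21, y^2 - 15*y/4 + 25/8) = 1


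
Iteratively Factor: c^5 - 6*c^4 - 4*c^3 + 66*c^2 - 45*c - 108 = (c + 3)*(c^4 - 9*c^3 + 23*c^2 - 3*c - 36) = (c - 4)*(c + 3)*(c^3 - 5*c^2 + 3*c + 9) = (c - 4)*(c - 3)*(c + 3)*(c^2 - 2*c - 3) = (c - 4)*(c - 3)*(c + 1)*(c + 3)*(c - 3)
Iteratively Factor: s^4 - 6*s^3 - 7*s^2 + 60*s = (s)*(s^3 - 6*s^2 - 7*s + 60) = s*(s - 4)*(s^2 - 2*s - 15) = s*(s - 4)*(s + 3)*(s - 5)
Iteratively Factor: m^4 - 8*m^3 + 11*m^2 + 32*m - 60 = (m - 2)*(m^3 - 6*m^2 - m + 30) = (m - 2)*(m + 2)*(m^2 - 8*m + 15) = (m - 3)*(m - 2)*(m + 2)*(m - 5)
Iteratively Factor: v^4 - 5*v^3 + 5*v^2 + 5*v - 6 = (v - 3)*(v^3 - 2*v^2 - v + 2) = (v - 3)*(v - 1)*(v^2 - v - 2) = (v - 3)*(v - 1)*(v + 1)*(v - 2)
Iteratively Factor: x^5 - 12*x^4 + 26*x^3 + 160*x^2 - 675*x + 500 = (x - 1)*(x^4 - 11*x^3 + 15*x^2 + 175*x - 500) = (x - 5)*(x - 1)*(x^3 - 6*x^2 - 15*x + 100) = (x - 5)^2*(x - 1)*(x^2 - x - 20) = (x - 5)^2*(x - 1)*(x + 4)*(x - 5)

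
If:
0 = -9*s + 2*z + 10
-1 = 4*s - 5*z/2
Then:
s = 54/29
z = 98/29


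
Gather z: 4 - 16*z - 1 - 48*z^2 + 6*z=-48*z^2 - 10*z + 3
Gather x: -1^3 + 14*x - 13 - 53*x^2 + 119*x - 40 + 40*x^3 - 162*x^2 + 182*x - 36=40*x^3 - 215*x^2 + 315*x - 90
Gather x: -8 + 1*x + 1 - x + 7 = 0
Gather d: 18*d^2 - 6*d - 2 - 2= 18*d^2 - 6*d - 4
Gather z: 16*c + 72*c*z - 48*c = 72*c*z - 32*c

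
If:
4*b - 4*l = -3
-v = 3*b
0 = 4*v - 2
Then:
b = -1/6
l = 7/12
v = 1/2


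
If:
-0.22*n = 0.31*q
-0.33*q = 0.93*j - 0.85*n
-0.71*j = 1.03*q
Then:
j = 0.00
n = 0.00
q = 0.00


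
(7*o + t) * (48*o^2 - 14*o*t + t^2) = 336*o^3 - 50*o^2*t - 7*o*t^2 + t^3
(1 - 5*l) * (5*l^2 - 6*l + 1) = -25*l^3 + 35*l^2 - 11*l + 1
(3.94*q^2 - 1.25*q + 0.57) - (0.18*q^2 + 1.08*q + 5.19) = 3.76*q^2 - 2.33*q - 4.62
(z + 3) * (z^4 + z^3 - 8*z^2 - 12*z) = z^5 + 4*z^4 - 5*z^3 - 36*z^2 - 36*z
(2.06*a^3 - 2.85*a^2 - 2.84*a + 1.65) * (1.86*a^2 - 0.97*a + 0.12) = 3.8316*a^5 - 7.2992*a^4 - 2.2707*a^3 + 5.4818*a^2 - 1.9413*a + 0.198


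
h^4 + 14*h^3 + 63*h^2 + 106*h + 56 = (h + 1)*(h + 2)*(h + 4)*(h + 7)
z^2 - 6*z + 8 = (z - 4)*(z - 2)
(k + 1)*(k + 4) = k^2 + 5*k + 4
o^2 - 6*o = o*(o - 6)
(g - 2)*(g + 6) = g^2 + 4*g - 12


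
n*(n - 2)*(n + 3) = n^3 + n^2 - 6*n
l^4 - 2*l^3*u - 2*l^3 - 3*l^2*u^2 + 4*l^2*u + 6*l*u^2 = l*(l - 2)*(l - 3*u)*(l + u)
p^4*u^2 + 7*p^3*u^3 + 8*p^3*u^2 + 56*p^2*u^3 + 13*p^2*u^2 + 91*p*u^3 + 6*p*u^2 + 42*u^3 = (p + 6)*(p + 7*u)*(p*u + u)^2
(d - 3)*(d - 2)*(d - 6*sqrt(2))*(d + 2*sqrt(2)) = d^4 - 4*sqrt(2)*d^3 - 5*d^3 - 18*d^2 + 20*sqrt(2)*d^2 - 24*sqrt(2)*d + 120*d - 144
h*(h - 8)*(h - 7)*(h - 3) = h^4 - 18*h^3 + 101*h^2 - 168*h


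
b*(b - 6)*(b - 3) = b^3 - 9*b^2 + 18*b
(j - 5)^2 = j^2 - 10*j + 25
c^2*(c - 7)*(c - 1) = c^4 - 8*c^3 + 7*c^2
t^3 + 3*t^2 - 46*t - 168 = (t - 7)*(t + 4)*(t + 6)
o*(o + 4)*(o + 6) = o^3 + 10*o^2 + 24*o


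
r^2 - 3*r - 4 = (r - 4)*(r + 1)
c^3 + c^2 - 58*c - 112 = (c - 8)*(c + 2)*(c + 7)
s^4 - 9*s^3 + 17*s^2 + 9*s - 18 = (s - 6)*(s - 3)*(s - 1)*(s + 1)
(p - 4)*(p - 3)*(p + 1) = p^3 - 6*p^2 + 5*p + 12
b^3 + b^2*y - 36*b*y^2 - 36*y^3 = (b - 6*y)*(b + y)*(b + 6*y)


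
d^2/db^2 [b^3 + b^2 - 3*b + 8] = 6*b + 2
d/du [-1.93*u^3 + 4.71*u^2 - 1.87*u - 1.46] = -5.79*u^2 + 9.42*u - 1.87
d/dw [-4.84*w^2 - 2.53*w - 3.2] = -9.68*w - 2.53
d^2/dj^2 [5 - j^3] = -6*j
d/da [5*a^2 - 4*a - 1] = 10*a - 4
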